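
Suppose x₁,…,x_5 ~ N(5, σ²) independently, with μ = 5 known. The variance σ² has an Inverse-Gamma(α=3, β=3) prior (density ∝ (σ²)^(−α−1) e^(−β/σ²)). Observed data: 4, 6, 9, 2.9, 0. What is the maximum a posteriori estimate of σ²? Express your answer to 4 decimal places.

σ̂²_MAP = 4.1085

Sum of squared deviations about the known mean: SS = (4−5)² + (6−5)² + (9−5)² + (2.9−5)² + (0−5)² = 47.41.
The Normal likelihood contributes (σ²)^(−n/2) exp(−SS/(2σ²)), so the posterior is Inverse-Gamma(α + n/2, β + SS/2) = Inverse-Gamma(5.5, 26.705).
The mode of Inverse-Gamma(a, b) is b/(a+1) = 26.705/6.5 ≈ 4.1085.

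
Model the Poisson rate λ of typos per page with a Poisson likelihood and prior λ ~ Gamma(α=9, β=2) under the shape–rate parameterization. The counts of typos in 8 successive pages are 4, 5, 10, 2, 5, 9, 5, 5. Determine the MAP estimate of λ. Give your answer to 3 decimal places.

λ̂_MAP = 5.300

Σxᵢ = 4+5+10+2+5+9+5+5 = 45, with n = 8.
Posterior ∝ λ^8e^(−2λ) · λ^45e^(−8λ) = λ^53e^(−10λ), i.e. Gamma(shape=54, rate=10).
The mode of a Gamma(a, b) with a ≥ 1 (shape–rate) is (a−1)/b = 53/10 ≈ 5.300.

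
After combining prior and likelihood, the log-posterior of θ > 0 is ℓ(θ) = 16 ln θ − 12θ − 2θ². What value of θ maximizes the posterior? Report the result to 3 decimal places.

θ̂_MAP = 1.000

ℓ'(θ) = 16/θ − 12 − 4θ. Setting this to zero and multiplying by θ: 4θ² + 12θ − 16 = 0.
θ = (−12 + √(12² + 4·4·16)) / (2·4) = (−12 + √400) / 8 = (−12 + 20)/8 = 1.
ℓ''(θ) = −16/θ² − 4 < 0, confirming a maximum.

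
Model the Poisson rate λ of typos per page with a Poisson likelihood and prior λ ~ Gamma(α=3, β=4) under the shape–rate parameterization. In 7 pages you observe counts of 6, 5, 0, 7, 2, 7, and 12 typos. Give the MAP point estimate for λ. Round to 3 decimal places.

Σxᵢ = 6+5+0+7+2+7+12 = 39, with n = 7.
Posterior ∝ λ^2e^(−4λ) · λ^39e^(−7λ) = λ^41e^(−11λ), i.e. Gamma(shape=42, rate=11).
The mode of a Gamma(a, b) with a ≥ 1 (shape–rate) is (a−1)/b = 41/11 ≈ 3.727.

λ̂_MAP = 3.727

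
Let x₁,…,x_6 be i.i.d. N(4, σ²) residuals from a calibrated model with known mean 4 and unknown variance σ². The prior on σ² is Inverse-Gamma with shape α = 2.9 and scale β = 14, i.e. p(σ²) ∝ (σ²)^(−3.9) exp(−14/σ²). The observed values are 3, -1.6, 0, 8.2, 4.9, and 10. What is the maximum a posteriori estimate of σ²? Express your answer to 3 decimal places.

σ̂²_MAP = 9.479

Sum of squared deviations about the known mean: SS = (3−4)² + (-1.6−4)² + (0−4)² + (8.2−4)² + (4.9−4)² + (10−4)² = 102.81.
The Normal likelihood contributes (σ²)^(−n/2) exp(−SS/(2σ²)), so the posterior is Inverse-Gamma(α + n/2, β + SS/2) = Inverse-Gamma(5.9, 65.405).
The mode of Inverse-Gamma(a, b) is b/(a+1) = 65.405/6.9 ≈ 9.479.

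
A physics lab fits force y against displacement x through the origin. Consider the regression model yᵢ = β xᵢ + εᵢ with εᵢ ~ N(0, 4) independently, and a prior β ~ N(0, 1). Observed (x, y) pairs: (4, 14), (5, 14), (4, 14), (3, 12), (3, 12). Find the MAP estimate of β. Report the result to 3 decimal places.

log p(β | y) = −Σ(yᵢ − βxᵢ)²/(2·4) − β²/(2·1) + const.
Setting the derivative to zero: Σxᵢ(yᵢ − βxᵢ)/4 − β/1 = 0, so β = Σxᵢyᵢ / (Σxᵢ² + σ²/τ²).
Σxᵢyᵢ = 4·14 + 5·14 + 4·14 + 3·12 + 3·12 = 254; Σxᵢ² = 75; σ²/τ² = 4.
β̂_MAP = 254 / (75 + 4) = 254/79 ≈ 3.215.

β̂_MAP = 3.215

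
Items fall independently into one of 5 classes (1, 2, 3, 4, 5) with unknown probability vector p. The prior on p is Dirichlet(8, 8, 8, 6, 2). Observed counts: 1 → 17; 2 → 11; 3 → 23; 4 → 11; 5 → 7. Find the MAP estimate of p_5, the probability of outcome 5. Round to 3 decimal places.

The posterior is Dirichlet(αᵢ + nᵢ) = Dirichlet(25, 19, 31, 17, 9).
For a Dirichlet(a₁,…,a_K) with all aᵢ > 1, the mode has j-th component (aⱼ − 1)/(Σaᵢ − K).
Here Σaᵢ = 101 and K = 5, so p_5 = (9 − 1)/(101 − 5) = 8/96 ≈ 0.083.

MAP estimate: 0.083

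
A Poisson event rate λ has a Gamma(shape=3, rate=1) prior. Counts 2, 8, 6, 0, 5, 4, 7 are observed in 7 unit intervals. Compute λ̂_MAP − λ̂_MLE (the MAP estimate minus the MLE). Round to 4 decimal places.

Σxᵢ = 32. Posterior is Gamma(35, 8); MAP = (35−1)/8 = 34/8 ≈ 4.25000.
MLE = x̄ = 32/7 ≈ 4.57143.
Difference = 34/8 − 32/7 = -9/28 ≈ -0.3214.

MAP − MLE = -0.3214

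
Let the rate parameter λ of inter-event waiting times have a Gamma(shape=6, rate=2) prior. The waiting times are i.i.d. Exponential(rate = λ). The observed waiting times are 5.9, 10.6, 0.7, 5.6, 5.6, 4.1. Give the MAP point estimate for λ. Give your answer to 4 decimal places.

The Exponential(rate=λ) likelihood is ∝ λ^n e^(−λΣtᵢ). Here n = 6 and Σtᵢ = 5.9 + 10.6 + 0.7 + 5.6 + 5.6 + 4.1 = 32.5.
Posterior ∝ λ^5e^(−2λ) · λ^6e^(−32.5λ) = λ^11e^(−34.5λ), i.e. Gamma(12, 34.5).
Mode = (a−1)/b = 11/34.5 ≈ 0.3188.

λ̂_MAP = 0.3188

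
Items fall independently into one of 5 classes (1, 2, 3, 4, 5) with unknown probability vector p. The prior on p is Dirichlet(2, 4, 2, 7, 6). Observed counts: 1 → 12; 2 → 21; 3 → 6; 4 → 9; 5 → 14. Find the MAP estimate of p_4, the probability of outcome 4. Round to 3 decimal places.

MAP estimate: 0.192

The posterior is Dirichlet(αᵢ + nᵢ) = Dirichlet(14, 25, 8, 16, 20).
For a Dirichlet(a₁,…,a_K) with all aᵢ > 1, the mode has j-th component (aⱼ − 1)/(Σaᵢ − K).
Here Σaᵢ = 83 and K = 5, so p_4 = (16 − 1)/(83 − 5) = 15/78 ≈ 0.192.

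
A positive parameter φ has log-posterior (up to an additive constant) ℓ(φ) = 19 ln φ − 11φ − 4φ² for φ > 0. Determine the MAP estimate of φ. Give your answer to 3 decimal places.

ℓ'(φ) = 19/φ − 11 − 8φ. Setting this to zero and multiplying by φ: 8φ² + 11φ − 19 = 0.
φ = (−11 + √(11² + 4·8·19)) / (2·8) = (−11 + √729) / 16 = (−11 + 27)/16 = 1.
ℓ''(φ) = −19/φ² − 8 < 0, confirming a maximum.

φ̂_MAP = 1.000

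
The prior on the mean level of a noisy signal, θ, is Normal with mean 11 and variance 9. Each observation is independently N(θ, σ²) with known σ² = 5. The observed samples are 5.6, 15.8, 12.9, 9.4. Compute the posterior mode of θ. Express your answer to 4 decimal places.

θ̂_MAP = 10.9341

n = 4; x̄ = (5.6 + 15.8 + 12.9 + 9.4)/4 = 43.7/4 = 10.925.
For a Normal prior and Normal likelihood with known variance, the posterior is Normal; its mode equals its mean, the precision-weighted average.
Prior precision 1/σ₀² = 1/9; data precision n/σ² = 4/5 = 0.8.
θ̂ = ((1/9)·11 + 0.8·10.925) / (1/9 + 0.8) = (4483/450)/(41/45) = 4483/410 ≈ 10.9341.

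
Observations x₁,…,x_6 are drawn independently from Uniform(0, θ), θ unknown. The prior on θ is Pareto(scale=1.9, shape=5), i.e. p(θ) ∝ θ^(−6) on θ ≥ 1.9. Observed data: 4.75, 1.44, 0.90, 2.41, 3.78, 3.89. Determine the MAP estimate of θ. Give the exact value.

θ̂_MAP = 4.75

The Uniform(0, θ) likelihood is θ^(−n) for θ ≥ max(xᵢ), zero otherwise. Here max(xᵢ) = 4.75.
Posterior ∝ θ^(−6) · θ^(−6) = θ^(−12) on θ ≥ max(1.9, 4.75) = 4.75.
This density is strictly decreasing in θ, so the posterior mode lies at the lower boundary of the support.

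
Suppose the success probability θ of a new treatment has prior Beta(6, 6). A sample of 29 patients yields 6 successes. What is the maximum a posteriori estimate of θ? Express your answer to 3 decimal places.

Prior: Beta(6, 6).
Data: 6 successes in 29 trials. The binomial likelihood contributes θ^6(1−θ)^23, so the posterior is Beta(6+6, 6+23) = Beta(12, 29).
For Beta(a, b) with a, b > 1 the mode is (a−1)/(a+b−2) = 11/39 ≈ 0.282.

θ̂_MAP = 0.282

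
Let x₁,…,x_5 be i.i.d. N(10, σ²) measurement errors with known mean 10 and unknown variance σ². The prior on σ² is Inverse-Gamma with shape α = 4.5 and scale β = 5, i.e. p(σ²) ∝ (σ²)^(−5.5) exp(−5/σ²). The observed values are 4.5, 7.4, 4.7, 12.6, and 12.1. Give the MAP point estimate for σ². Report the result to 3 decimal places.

Sum of squared deviations about the known mean: SS = (4.5−10)² + (7.4−10)² + (4.7−10)² + (12.6−10)² + (12.1−10)² = 76.27.
The Normal likelihood contributes (σ²)^(−n/2) exp(−SS/(2σ²)), so the posterior is Inverse-Gamma(α + n/2, β + SS/2) = Inverse-Gamma(7, 43.135).
The mode of Inverse-Gamma(a, b) is b/(a+1) = 43.135/8 ≈ 5.392.

σ̂²_MAP = 5.392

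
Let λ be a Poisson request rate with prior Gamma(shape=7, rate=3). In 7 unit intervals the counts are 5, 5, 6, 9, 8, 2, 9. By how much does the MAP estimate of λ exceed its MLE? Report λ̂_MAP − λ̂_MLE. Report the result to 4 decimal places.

Σxᵢ = 44. Posterior is Gamma(51, 10); MAP = (51−1)/10 = 50/10 ≈ 5.00000.
MLE = x̄ = 44/7 ≈ 6.28571.
Difference = 50/10 − 44/7 = -9/7 ≈ -1.2857.

MAP − MLE = -1.2857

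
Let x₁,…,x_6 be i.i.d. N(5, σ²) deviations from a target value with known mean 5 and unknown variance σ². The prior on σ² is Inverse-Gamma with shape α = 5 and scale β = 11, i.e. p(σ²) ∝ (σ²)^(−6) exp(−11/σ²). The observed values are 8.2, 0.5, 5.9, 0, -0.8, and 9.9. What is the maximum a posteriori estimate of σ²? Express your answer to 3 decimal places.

σ̂²_MAP = 7.553

Sum of squared deviations about the known mean: SS = (8.2−5)² + (0.5−5)² + (5.9−5)² + (0−5)² + (-0.8−5)² + (9.9−5)² = 113.95.
The Normal likelihood contributes (σ²)^(−n/2) exp(−SS/(2σ²)), so the posterior is Inverse-Gamma(α + n/2, β + SS/2) = Inverse-Gamma(8, 67.975).
The mode of Inverse-Gamma(a, b) is b/(a+1) = 67.975/9 ≈ 7.553.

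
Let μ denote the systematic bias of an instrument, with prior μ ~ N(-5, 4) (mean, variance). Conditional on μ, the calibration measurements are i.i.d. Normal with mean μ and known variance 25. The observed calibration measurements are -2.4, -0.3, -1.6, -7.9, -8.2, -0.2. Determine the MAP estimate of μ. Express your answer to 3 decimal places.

μ̂_MAP = -4.233

n = 6; x̄ = ((-2.4) + (-0.3) + (-1.6) + (-7.9) + (-8.2) + (-0.2))/6 = -20.6/6 = -103/30 ≈ -3.4333.
For a Normal prior and Normal likelihood with known variance, the posterior is Normal; its mode equals its mean, the precision-weighted average.
Prior precision 1/σ₀² = 1/4 = 0.25; data precision n/σ² = 6/25 = 0.24.
μ̂ = (0.25·(-5) + 0.24·(-103/30)) / (0.25 + 0.24) = (-2.074)/0.49 = -1037/245 ≈ -4.233.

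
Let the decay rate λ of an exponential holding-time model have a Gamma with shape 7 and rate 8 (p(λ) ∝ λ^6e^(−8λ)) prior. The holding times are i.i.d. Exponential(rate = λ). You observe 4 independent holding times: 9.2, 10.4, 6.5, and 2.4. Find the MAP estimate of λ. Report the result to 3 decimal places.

λ̂_MAP = 0.274

The Exponential(rate=λ) likelihood is ∝ λ^n e^(−λΣtᵢ). Here n = 4 and Σtᵢ = 9.2 + 10.4 + 6.5 + 2.4 = 28.5.
Posterior ∝ λ^6e^(−8λ) · λ^4e^(−28.5λ) = λ^10e^(−36.5λ), i.e. Gamma(11, 36.5).
Mode = (a−1)/b = 10/36.5 ≈ 0.274.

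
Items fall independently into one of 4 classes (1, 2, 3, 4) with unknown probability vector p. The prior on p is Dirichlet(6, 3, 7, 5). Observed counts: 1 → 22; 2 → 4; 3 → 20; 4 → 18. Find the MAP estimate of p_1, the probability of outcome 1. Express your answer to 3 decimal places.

The posterior is Dirichlet(αᵢ + nᵢ) = Dirichlet(28, 7, 27, 23).
For a Dirichlet(a₁,…,a_K) with all aᵢ > 1, the mode has j-th component (aⱼ − 1)/(Σaᵢ − K).
Here Σaᵢ = 85 and K = 4, so p_1 = (28 − 1)/(85 − 4) = 27/81 ≈ 0.333.

MAP estimate: 0.333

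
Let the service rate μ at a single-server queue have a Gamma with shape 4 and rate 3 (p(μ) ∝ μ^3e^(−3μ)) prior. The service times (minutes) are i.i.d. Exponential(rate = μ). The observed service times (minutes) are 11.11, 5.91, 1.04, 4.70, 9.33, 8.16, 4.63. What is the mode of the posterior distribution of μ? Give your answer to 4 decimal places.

μ̂_MAP = 0.2089

The Exponential(rate=μ) likelihood is ∝ μ^n e^(−μΣtᵢ). Here n = 7 and Σtᵢ = 11.11 + 5.91 + 1.04 + 4.70 + 9.33 + 8.16 + 4.63 = 44.88.
Posterior ∝ μ^3e^(−3μ) · μ^7e^(−44.88μ) = μ^10e^(−47.88μ), i.e. Gamma(11, 47.88).
Mode = (a−1)/b = 10/47.88 ≈ 0.2089.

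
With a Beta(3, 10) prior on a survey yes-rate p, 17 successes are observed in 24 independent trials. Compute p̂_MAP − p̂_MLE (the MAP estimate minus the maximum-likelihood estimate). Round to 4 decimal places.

MAP − MLE = -0.1655

Posterior is Beta(20, 17); MAP = (20−1)/(37−2) = 19/35 ≈ 0.54286.
MLE ignores the prior: p̂_MLE = k/n = 17/24 ≈ 0.70833.
Difference = 19/35 − 17/24 = -139/840 ≈ -0.1655.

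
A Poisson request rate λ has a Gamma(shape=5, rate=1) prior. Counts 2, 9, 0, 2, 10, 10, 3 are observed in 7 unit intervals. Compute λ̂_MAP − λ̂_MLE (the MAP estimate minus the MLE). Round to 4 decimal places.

MAP − MLE = -0.1429

Σxᵢ = 36. Posterior is Gamma(41, 8); MAP = (41−1)/8 = 40/8 ≈ 5.00000.
MLE = x̄ = 36/7 ≈ 5.14286.
Difference = 40/8 − 36/7 = -1/7 ≈ -0.1429.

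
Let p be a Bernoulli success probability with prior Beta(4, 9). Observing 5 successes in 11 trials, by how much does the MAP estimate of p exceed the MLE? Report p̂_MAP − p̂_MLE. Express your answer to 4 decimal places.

MAP − MLE = -0.0909

Posterior is Beta(9, 15); MAP = (9−1)/(24−2) = 8/22 ≈ 0.36364.
MLE ignores the prior: p̂_MLE = k/n = 5/11 ≈ 0.45455.
Difference = 8/22 − 5/11 = -1/11 ≈ -0.0909.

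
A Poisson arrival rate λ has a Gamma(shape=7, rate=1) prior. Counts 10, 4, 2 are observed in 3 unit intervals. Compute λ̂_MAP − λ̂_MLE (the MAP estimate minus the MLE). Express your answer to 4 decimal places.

Σxᵢ = 16. Posterior is Gamma(23, 4); MAP = (23−1)/4 = 22/4 ≈ 5.50000.
MLE = x̄ = 16/3 ≈ 5.33333.
Difference = 22/4 − 16/3 = 1/6 ≈ 0.1667.

MAP − MLE = 0.1667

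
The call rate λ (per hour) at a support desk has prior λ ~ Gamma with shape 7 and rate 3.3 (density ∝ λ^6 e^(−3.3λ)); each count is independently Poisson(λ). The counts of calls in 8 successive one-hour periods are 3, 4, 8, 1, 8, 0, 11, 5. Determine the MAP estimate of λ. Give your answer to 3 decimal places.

λ̂_MAP = 4.071

Σxᵢ = 3+4+8+1+8+0+11+5 = 40, with n = 8.
Posterior ∝ λ^6e^(−3.3λ) · λ^40e^(−8λ) = λ^46e^(−11.3λ), i.e. Gamma(shape=47, rate=11.3).
The mode of a Gamma(a, b) with a ≥ 1 (shape–rate) is (a−1)/b = 46/11.3 ≈ 4.071.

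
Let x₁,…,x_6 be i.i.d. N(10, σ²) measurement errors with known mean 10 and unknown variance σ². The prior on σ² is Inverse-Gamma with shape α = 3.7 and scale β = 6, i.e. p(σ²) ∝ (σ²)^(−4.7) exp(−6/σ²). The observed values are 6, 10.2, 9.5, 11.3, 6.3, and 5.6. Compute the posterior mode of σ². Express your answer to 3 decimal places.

Sum of squared deviations about the known mean: SS = (6−10)² + (10.2−10)² + (9.5−10)² + (11.3−10)² + (6.3−10)² + (5.6−10)² = 51.03.
The Normal likelihood contributes (σ²)^(−n/2) exp(−SS/(2σ²)), so the posterior is Inverse-Gamma(α + n/2, β + SS/2) = Inverse-Gamma(6.7, 31.515).
The mode of Inverse-Gamma(a, b) is b/(a+1) = 31.515/7.7 ≈ 4.093.

σ̂²_MAP = 4.093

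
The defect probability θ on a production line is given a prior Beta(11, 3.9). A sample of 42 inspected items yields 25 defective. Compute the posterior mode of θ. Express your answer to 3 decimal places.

Prior: Beta(11, 3.9).
Data: 25 successes in 42 trials. The binomial likelihood contributes θ^25(1−θ)^17, so the posterior is Beta(11+25, 3.9+17) = Beta(36, 20.9).
For Beta(a, b) with a, b > 1 the mode is (a−1)/(a+b−2) = 35/54.9 ≈ 0.638.

θ̂_MAP = 0.638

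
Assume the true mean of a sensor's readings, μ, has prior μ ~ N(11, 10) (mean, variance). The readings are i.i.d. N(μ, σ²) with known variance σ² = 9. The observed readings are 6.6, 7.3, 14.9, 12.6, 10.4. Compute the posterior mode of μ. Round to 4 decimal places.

μ̂_MAP = 10.4576

n = 5; x̄ = (6.6 + 7.3 + 14.9 + 12.6 + 10.4)/5 = 51.8/5 = 10.36.
For a Normal prior and Normal likelihood with known variance, the posterior is Normal; its mode equals its mean, the precision-weighted average.
Prior precision 1/σ₀² = 1/10 = 0.1; data precision n/σ² = 5/9.
μ̂ = (0.1·11 + (5/9)·10.36) / (0.1 + 5/9) = (617/90)/(59/90) = 617/59 ≈ 10.4576.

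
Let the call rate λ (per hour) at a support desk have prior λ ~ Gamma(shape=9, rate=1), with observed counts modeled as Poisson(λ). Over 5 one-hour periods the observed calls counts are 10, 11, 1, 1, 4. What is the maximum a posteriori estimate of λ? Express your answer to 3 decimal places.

λ̂_MAP = 5.833

Σxᵢ = 10+11+1+1+4 = 27, with n = 5.
Posterior ∝ λ^8e^(−1λ) · λ^27e^(−5λ) = λ^35e^(−6λ), i.e. Gamma(shape=36, rate=6).
The mode of a Gamma(a, b) with a ≥ 1 (shape–rate) is (a−1)/b = 35/6 ≈ 5.833.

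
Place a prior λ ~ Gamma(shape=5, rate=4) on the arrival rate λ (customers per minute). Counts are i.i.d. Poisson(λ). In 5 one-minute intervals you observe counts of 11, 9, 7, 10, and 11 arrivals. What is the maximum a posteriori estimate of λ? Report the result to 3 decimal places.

Σxᵢ = 11+9+7+10+11 = 48, with n = 5.
Posterior ∝ λ^4e^(−4λ) · λ^48e^(−5λ) = λ^52e^(−9λ), i.e. Gamma(shape=53, rate=9).
The mode of a Gamma(a, b) with a ≥ 1 (shape–rate) is (a−1)/b = 52/9 ≈ 5.778.

λ̂_MAP = 5.778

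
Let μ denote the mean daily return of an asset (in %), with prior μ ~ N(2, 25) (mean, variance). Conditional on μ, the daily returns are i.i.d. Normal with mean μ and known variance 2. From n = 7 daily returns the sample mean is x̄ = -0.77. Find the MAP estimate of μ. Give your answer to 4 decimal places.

n = 7, x̄ = -0.77.
For a Normal prior and Normal likelihood with known variance, the posterior is Normal; its mode equals its mean, the precision-weighted average.
Prior precision 1/σ₀² = 1/25 = 0.04; data precision n/σ² = 7/2 = 3.5.
μ̂ = (0.04·2 + 3.5·(-0.77)) / (0.04 + 3.5) = (-2.615)/3.54 = -523/708 ≈ -0.7387.

μ̂_MAP = -0.7387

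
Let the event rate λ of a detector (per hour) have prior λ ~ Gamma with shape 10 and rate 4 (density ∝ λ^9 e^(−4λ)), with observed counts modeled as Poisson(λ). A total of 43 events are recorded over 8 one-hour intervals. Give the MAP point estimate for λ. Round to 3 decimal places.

λ̂_MAP = 4.333

Σxᵢ = 43, n = 8.
Posterior ∝ λ^9e^(−4λ) · λ^43e^(−8λ) = λ^52e^(−12λ), i.e. Gamma(shape=53, rate=12).
The mode of a Gamma(a, b) with a ≥ 1 (shape–rate) is (a−1)/b = 52/12 ≈ 4.333.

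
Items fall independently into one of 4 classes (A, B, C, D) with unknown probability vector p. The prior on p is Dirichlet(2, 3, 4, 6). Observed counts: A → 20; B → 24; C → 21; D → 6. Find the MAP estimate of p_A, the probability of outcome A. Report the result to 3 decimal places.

MAP estimate of p_A = 0.256

The posterior is Dirichlet(αᵢ + nᵢ) = Dirichlet(22, 27, 25, 12).
For a Dirichlet(a₁,…,a_K) with all aᵢ > 1, the mode has j-th component (aⱼ − 1)/(Σaᵢ − K).
Here Σaᵢ = 86 and K = 4, so p_A = (22 − 1)/(86 − 4) = 21/82 ≈ 0.256.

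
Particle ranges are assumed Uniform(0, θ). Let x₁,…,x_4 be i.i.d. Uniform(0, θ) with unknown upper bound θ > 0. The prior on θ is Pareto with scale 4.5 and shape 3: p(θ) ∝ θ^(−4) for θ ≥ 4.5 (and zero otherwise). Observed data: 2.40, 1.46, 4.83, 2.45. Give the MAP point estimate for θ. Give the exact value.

θ̂_MAP = 4.83

The Uniform(0, θ) likelihood is θ^(−n) for θ ≥ max(xᵢ), zero otherwise. Here max(xᵢ) = 4.83.
Posterior ∝ θ^(−4) · θ^(−4) = θ^(−8) on θ ≥ max(4.5, 4.83) = 4.83.
This density is strictly decreasing in θ, so the posterior mode lies at the lower boundary of the support.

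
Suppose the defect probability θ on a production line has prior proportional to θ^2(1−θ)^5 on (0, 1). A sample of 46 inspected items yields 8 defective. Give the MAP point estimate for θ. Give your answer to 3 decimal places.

θ̂_MAP = 0.189

The prior density ∝ θ^2(1−θ)^5 is the kernel of Beta(3, 6).
Data: 8 successes in 46 trials. The binomial likelihood contributes θ^8(1−θ)^38, so the posterior is Beta(3+8, 6+38) = Beta(11, 44).
For Beta(a, b) with a, b > 1 the mode is (a−1)/(a+b−2) = 10/53 ≈ 0.189.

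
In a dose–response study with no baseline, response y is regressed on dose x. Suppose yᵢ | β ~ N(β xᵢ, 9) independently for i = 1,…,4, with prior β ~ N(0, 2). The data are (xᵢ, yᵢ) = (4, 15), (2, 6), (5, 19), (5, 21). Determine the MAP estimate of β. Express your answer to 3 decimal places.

β̂_MAP = 3.651

log p(β | y) = −Σ(yᵢ − βxᵢ)²/(2·9) − β²/(2·2) + const.
Setting the derivative to zero: Σxᵢ(yᵢ − βxᵢ)/9 − β/2 = 0, so β = Σxᵢyᵢ / (Σxᵢ² + σ²/τ²).
Σxᵢyᵢ = 4·15 + 2·6 + 5·19 + 5·21 = 272; Σxᵢ² = 70; σ²/τ² = 4.5.
β̂_MAP = 272 / (70 + 4.5) = 272/74.5 ≈ 3.651.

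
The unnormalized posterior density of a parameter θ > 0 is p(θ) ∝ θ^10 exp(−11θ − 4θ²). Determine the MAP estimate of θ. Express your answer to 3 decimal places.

θ̂_MAP = 0.625

ℓ'(θ) = 10/θ − 11 − 8θ. Setting this to zero and multiplying by θ: 8θ² + 11θ − 10 = 0.
θ = (−11 + √(11² + 4·8·10)) / (2·8) = (−11 + √441) / 16 = (−11 + 21)/16 = 5/8.
ℓ''(θ) = −10/θ² − 8 < 0, confirming a maximum.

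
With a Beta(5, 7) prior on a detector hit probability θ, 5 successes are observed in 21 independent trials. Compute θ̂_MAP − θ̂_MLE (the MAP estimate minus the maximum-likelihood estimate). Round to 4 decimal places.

Posterior is Beta(10, 23); MAP = (10−1)/(33−2) = 9/31 ≈ 0.29032.
MLE ignores the prior: θ̂_MLE = k/n = 5/21 ≈ 0.23810.
Difference = 9/31 − 5/21 = 34/651 ≈ 0.0522.

MAP − MLE = 0.0522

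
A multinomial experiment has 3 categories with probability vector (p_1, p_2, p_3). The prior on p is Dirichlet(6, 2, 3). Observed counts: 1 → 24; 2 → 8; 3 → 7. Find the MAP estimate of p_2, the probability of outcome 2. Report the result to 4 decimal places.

The posterior is Dirichlet(αᵢ + nᵢ) = Dirichlet(30, 10, 10).
For a Dirichlet(a₁,…,a_K) with all aᵢ > 1, the mode has j-th component (aⱼ − 1)/(Σaᵢ − K).
Here Σaᵢ = 50 and K = 3, so p_2 = (10 − 1)/(50 − 3) = 9/47 ≈ 0.1915.

MAP estimate: 0.1915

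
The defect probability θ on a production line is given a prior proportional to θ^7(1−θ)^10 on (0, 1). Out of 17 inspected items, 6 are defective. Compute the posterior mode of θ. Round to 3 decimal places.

θ̂_MAP = 0.382

The prior density ∝ θ^7(1−θ)^10 is the kernel of Beta(8, 11).
Data: 6 successes in 17 trials. The binomial likelihood contributes θ^6(1−θ)^11, so the posterior is Beta(8+6, 11+11) = Beta(14, 22).
For Beta(a, b) with a, b > 1 the mode is (a−1)/(a+b−2) = 13/34 ≈ 0.382.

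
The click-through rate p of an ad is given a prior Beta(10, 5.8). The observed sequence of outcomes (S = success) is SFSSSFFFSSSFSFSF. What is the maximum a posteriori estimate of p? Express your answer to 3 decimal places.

Prior: Beta(10, 5.8).
Data: 9 successes in 16 trials (from the sequence). The binomial likelihood contributes p^9(1−p)^7, so the posterior is Beta(10+9, 5.8+7) = Beta(19, 12.8).
For Beta(a, b) with a, b > 1 the mode is (a−1)/(a+b−2) = 18/29.8 ≈ 0.604.

p̂_MAP = 0.604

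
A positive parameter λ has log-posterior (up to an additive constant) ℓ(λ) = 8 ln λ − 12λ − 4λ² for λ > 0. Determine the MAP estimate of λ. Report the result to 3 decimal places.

λ̂_MAP = 0.500

ℓ'(λ) = 8/λ − 12 − 8λ. Setting this to zero and multiplying by λ: 8λ² + 12λ − 8 = 0.
λ = (−12 + √(12² + 4·8·8)) / (2·8) = (−12 + √400) / 16 = (−12 + 20)/16 = 1/2.
ℓ''(λ) = −8/λ² − 8 < 0, confirming a maximum.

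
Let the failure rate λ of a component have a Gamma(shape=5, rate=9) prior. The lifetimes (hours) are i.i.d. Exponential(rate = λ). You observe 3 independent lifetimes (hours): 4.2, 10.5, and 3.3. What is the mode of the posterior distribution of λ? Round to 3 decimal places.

The Exponential(rate=λ) likelihood is ∝ λ^n e^(−λΣtᵢ). Here n = 3 and Σtᵢ = 4.2 + 10.5 + 3.3 = 18.
Posterior ∝ λ^4e^(−9λ) · λ^3e^(−18λ) = λ^7e^(−27λ), i.e. Gamma(8, 27).
Mode = (a−1)/b = 7/27 ≈ 0.259.

λ̂_MAP = 0.259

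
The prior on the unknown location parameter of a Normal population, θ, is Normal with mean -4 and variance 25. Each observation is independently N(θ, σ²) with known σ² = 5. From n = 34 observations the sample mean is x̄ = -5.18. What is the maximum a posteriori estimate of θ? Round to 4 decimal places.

θ̂_MAP = -5.1731

n = 34, x̄ = -5.18.
For a Normal prior and Normal likelihood with known variance, the posterior is Normal; its mode equals its mean, the precision-weighted average.
Prior precision 1/σ₀² = 1/25 = 0.04; data precision n/σ² = 34/5 = 6.8.
θ̂ = (0.04·(-4) + 6.8·(-5.18)) / (0.04 + 6.8) = (-35.384)/6.84 = -4423/855 ≈ -5.1731.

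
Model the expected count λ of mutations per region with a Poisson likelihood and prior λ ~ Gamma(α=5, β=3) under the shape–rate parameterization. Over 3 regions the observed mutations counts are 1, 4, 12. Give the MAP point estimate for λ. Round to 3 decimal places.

Σxᵢ = 1+4+12 = 17, with n = 3.
Posterior ∝ λ^4e^(−3λ) · λ^17e^(−3λ) = λ^21e^(−6λ), i.e. Gamma(shape=22, rate=6).
The mode of a Gamma(a, b) with a ≥ 1 (shape–rate) is (a−1)/b = 21/6 ≈ 3.500.

λ̂_MAP = 3.500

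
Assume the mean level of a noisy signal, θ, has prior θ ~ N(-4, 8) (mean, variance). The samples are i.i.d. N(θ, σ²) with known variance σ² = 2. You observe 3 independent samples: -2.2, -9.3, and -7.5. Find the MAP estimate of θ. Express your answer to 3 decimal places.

θ̂_MAP = -6.154

n = 3; x̄ = ((-2.2) + (-9.3) + (-7.5))/3 = -19/3 = -19/3 ≈ -6.3333.
For a Normal prior and Normal likelihood with known variance, the posterior is Normal; its mode equals its mean, the precision-weighted average.
Prior precision 1/σ₀² = 1/8 = 0.125; data precision n/σ² = 3/2 = 1.5.
θ̂ = (0.125·(-4) + 1.5·(-19/3)) / (0.125 + 1.5) = (-10)/1.625 = -80/13 ≈ -6.154.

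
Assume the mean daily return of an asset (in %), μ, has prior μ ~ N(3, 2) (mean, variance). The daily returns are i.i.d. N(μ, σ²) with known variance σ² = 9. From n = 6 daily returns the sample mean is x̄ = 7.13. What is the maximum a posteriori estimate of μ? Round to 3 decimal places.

μ̂_MAP = 5.360

n = 6, x̄ = 7.13.
For a Normal prior and Normal likelihood with known variance, the posterior is Normal; its mode equals its mean, the precision-weighted average.
Prior precision 1/σ₀² = 1/2 = 0.5; data precision n/σ² = 6/9 = 2/3.
μ̂ = (0.5·3 + (2/3)·7.13) / (0.5 + 2/3) = (469/75)/(7/6) = 5.360.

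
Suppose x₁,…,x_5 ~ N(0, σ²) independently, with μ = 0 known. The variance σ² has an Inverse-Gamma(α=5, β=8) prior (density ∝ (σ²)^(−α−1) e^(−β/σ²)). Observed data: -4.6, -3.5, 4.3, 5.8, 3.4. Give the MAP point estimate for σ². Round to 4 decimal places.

σ̂²_MAP = 6.6529

Sum of squared deviations about the known mean: SS = (-4.6−0)² + (-3.5−0)² + (4.3−0)² + (5.8−0)² + (3.4−0)² = 97.1.
The Normal likelihood contributes (σ²)^(−n/2) exp(−SS/(2σ²)), so the posterior is Inverse-Gamma(α + n/2, β + SS/2) = Inverse-Gamma(7.5, 56.55).
The mode of Inverse-Gamma(a, b) is b/(a+1) = 56.55/8.5 ≈ 6.6529.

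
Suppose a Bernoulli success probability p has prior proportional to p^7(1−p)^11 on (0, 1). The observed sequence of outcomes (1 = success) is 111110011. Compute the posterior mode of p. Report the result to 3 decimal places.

p̂_MAP = 0.519

The prior density ∝ p^7(1−p)^11 is the kernel of Beta(8, 12).
Data: 7 successes in 9 trials (from the sequence). The binomial likelihood contributes p^7(1−p)^2, so the posterior is Beta(8+7, 12+2) = Beta(15, 14).
For Beta(a, b) with a, b > 1 the mode is (a−1)/(a+b−2) = 14/27 ≈ 0.519.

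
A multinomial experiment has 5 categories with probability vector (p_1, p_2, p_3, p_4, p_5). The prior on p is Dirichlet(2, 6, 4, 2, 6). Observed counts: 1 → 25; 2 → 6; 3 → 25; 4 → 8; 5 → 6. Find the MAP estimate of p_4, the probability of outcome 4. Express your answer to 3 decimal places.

The posterior is Dirichlet(αᵢ + nᵢ) = Dirichlet(27, 12, 29, 10, 12).
For a Dirichlet(a₁,…,a_K) with all aᵢ > 1, the mode has j-th component (aⱼ − 1)/(Σaᵢ − K).
Here Σaᵢ = 90 and K = 5, so p_4 = (10 − 1)/(90 − 5) = 9/85 ≈ 0.106.

MAP estimate: 0.106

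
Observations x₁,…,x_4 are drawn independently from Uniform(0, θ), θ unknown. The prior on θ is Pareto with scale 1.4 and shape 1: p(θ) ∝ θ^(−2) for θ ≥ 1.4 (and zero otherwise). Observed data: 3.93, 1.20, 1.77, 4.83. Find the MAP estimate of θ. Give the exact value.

θ̂_MAP = 4.83

The Uniform(0, θ) likelihood is θ^(−n) for θ ≥ max(xᵢ), zero otherwise. Here max(xᵢ) = 4.83.
Posterior ∝ θ^(−2) · θ^(−4) = θ^(−6) on θ ≥ max(1.4, 4.83) = 4.83.
This density is strictly decreasing in θ, so the posterior mode lies at the lower boundary of the support.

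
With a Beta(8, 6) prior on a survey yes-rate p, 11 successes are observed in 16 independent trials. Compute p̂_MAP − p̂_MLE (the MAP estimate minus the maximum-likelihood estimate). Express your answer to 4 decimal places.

MAP − MLE = -0.0446

Posterior is Beta(19, 11); MAP = (19−1)/(30−2) = 18/28 ≈ 0.64286.
MLE ignores the prior: p̂_MLE = k/n = 11/16 ≈ 0.68750.
Difference = 18/28 − 11/16 = -5/112 ≈ -0.0446.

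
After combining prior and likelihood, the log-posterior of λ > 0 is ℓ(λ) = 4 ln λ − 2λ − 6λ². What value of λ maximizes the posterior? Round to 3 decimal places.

ℓ'(λ) = 4/λ − 2 − 12λ. Setting this to zero and multiplying by λ: 12λ² + 2λ − 4 = 0.
λ = (−2 + √(2² + 4·12·4)) / (2·12) = (−2 + √196) / 24 = (−2 + 14)/24 = 1/2.
ℓ''(λ) = −4/λ² − 12 < 0, confirming a maximum.

λ̂_MAP = 0.500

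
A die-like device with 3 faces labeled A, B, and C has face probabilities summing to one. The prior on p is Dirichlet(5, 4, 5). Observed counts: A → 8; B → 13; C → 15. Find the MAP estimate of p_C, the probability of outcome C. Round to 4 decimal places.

MAP estimate of p_C = 0.4043

The posterior is Dirichlet(αᵢ + nᵢ) = Dirichlet(13, 17, 20).
For a Dirichlet(a₁,…,a_K) with all aᵢ > 1, the mode has j-th component (aⱼ − 1)/(Σaᵢ − K).
Here Σaᵢ = 50 and K = 3, so p_C = (20 − 1)/(50 − 3) = 19/47 ≈ 0.4043.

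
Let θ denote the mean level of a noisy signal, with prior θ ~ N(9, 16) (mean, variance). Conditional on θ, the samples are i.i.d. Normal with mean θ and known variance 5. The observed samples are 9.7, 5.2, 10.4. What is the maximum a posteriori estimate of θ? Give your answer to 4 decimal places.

θ̂_MAP = 8.4868

n = 3; x̄ = (9.7 + 5.2 + 10.4)/3 = 25.3/3 = 253/30 ≈ 8.4333.
For a Normal prior and Normal likelihood with known variance, the posterior is Normal; its mode equals its mean, the precision-weighted average.
Prior precision 1/σ₀² = 1/16 = 0.0625; data precision n/σ² = 3/5 = 0.6.
θ̂ = (0.0625·9 + 0.6·(253/30)) / (0.0625 + 0.6) = 5.6225/0.6625 = 2249/265 ≈ 8.4868.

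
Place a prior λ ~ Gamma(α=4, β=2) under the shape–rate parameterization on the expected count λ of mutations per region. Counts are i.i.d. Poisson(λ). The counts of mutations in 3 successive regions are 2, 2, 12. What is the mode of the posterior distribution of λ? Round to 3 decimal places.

Σxᵢ = 2+2+12 = 16, with n = 3.
Posterior ∝ λ^3e^(−2λ) · λ^16e^(−3λ) = λ^19e^(−5λ), i.e. Gamma(shape=20, rate=5).
The mode of a Gamma(a, b) with a ≥ 1 (shape–rate) is (a−1)/b = 19/5 ≈ 3.800.

λ̂_MAP = 3.800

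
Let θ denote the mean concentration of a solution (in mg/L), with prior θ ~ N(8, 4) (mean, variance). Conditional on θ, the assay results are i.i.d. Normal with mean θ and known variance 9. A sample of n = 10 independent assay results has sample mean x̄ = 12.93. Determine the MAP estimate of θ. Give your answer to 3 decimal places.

n = 10, x̄ = 12.93.
For a Normal prior and Normal likelihood with known variance, the posterior is Normal; its mode equals its mean, the precision-weighted average.
Prior precision 1/σ₀² = 1/4 = 0.25; data precision n/σ² = 10/9.
θ̂ = (0.25·8 + (10/9)·12.93) / (0.25 + 10/9) = (491/30)/(49/36) = 2946/245 ≈ 12.024.

θ̂_MAP = 12.024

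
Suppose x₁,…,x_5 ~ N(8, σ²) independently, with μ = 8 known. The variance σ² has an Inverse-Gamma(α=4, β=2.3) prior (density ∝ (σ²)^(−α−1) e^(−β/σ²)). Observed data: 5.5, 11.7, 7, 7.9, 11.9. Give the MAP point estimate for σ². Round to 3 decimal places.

σ̂²_MAP = 2.717

Sum of squared deviations about the known mean: SS = (5.5−8)² + (11.7−8)² + (7−8)² + (7.9−8)² + (11.9−8)² = 36.16.
The Normal likelihood contributes (σ²)^(−n/2) exp(−SS/(2σ²)), so the posterior is Inverse-Gamma(α + n/2, β + SS/2) = Inverse-Gamma(6.5, 20.38).
The mode of Inverse-Gamma(a, b) is b/(a+1) = 20.38/7.5 ≈ 2.717.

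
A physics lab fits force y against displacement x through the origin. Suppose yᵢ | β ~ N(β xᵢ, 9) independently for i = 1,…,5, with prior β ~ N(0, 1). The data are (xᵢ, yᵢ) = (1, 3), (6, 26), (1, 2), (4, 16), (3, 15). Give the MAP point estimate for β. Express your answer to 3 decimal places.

log p(β | y) = −Σ(yᵢ − βxᵢ)²/(2·9) − β²/(2·1) + const.
Setting the derivative to zero: Σxᵢ(yᵢ − βxᵢ)/9 − β/1 = 0, so β = Σxᵢyᵢ / (Σxᵢ² + σ²/τ²).
Σxᵢyᵢ = 1·3 + 6·26 + 1·2 + 4·16 + 3·15 = 270; Σxᵢ² = 63; σ²/τ² = 9.
β̂_MAP = 270 / (63 + 9) = 270/72 ≈ 3.750.

β̂_MAP = 3.750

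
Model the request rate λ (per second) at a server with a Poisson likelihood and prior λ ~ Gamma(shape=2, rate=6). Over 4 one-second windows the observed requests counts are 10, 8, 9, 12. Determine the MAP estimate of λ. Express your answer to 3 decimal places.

Σxᵢ = 10+8+9+12 = 39, with n = 4.
Posterior ∝ λe^(−6λ) · λ^39e^(−4λ) = λ^40e^(−10λ), i.e. Gamma(shape=41, rate=10).
The mode of a Gamma(a, b) with a ≥ 1 (shape–rate) is (a−1)/b = 40/10 ≈ 4.000.

λ̂_MAP = 4.000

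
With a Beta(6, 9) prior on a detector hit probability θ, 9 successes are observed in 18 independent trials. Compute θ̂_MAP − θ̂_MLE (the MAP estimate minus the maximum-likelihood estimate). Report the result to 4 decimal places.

Posterior is Beta(15, 18); MAP = (15−1)/(33−2) = 14/31 ≈ 0.45161.
MLE ignores the prior: θ̂_MLE = k/n = 9/18 ≈ 0.50000.
Difference = 14/31 − 9/18 = -3/62 ≈ -0.0484.

MAP − MLE = -0.0484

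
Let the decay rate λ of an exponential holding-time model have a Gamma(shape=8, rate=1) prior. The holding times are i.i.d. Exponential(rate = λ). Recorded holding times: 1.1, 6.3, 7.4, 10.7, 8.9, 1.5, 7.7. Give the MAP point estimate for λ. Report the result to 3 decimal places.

λ̂_MAP = 0.314

The Exponential(rate=λ) likelihood is ∝ λ^n e^(−λΣtᵢ). Here n = 7 and Σtᵢ = 1.1 + 6.3 + 7.4 + 10.7 + 8.9 + 1.5 + 7.7 = 43.6.
Posterior ∝ λ^7e^(−1λ) · λ^7e^(−43.6λ) = λ^14e^(−44.6λ), i.e. Gamma(15, 44.6).
Mode = (a−1)/b = 14/44.6 ≈ 0.314.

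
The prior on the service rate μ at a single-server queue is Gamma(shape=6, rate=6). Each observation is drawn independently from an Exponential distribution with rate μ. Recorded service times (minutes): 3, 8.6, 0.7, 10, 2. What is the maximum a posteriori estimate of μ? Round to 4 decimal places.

The Exponential(rate=μ) likelihood is ∝ μ^n e^(−μΣtᵢ). Here n = 5 and Σtᵢ = 3 + 8.6 + 0.7 + 10 + 2 = 24.3.
Posterior ∝ μ^5e^(−6μ) · μ^5e^(−24.3μ) = μ^10e^(−30.3μ), i.e. Gamma(11, 30.3).
Mode = (a−1)/b = 10/30.3 ≈ 0.3300.

μ̂_MAP = 0.3300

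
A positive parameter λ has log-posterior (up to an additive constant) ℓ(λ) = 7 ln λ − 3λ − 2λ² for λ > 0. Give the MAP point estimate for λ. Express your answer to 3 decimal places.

ℓ'(λ) = 7/λ − 3 − 4λ. Setting this to zero and multiplying by λ: 4λ² + 3λ − 7 = 0.
λ = (−3 + √(3² + 4·4·7)) / (2·4) = (−3 + √121) / 8 = (−3 + 11)/8 = 1.
ℓ''(λ) = −7/λ² − 4 < 0, confirming a maximum.

λ̂_MAP = 1.000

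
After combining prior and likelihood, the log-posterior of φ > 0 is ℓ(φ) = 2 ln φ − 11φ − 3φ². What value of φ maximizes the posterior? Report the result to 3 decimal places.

φ̂_MAP = 0.167

ℓ'(φ) = 2/φ − 11 − 6φ. Setting this to zero and multiplying by φ: 6φ² + 11φ − 2 = 0.
φ = (−11 + √(11² + 4·6·2)) / (2·6) = (−11 + √169) / 12 = (−11 + 13)/12 = 1/6.
ℓ''(φ) = −2/φ² − 6 < 0, confirming a maximum.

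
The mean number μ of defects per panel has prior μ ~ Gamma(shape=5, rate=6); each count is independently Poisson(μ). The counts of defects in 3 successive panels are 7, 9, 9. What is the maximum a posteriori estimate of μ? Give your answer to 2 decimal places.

Σxᵢ = 7+9+9 = 25, with n = 3.
Posterior ∝ μ^4e^(−6μ) · μ^25e^(−3μ) = μ^29e^(−9μ), i.e. Gamma(shape=30, rate=9).
The mode of a Gamma(a, b) with a ≥ 1 (shape–rate) is (a−1)/b = 29/9 ≈ 3.22.

μ̂_MAP = 3.22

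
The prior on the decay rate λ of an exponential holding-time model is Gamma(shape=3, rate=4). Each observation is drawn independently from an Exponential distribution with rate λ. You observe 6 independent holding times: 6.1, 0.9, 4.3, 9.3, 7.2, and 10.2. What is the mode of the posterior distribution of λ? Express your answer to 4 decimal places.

The Exponential(rate=λ) likelihood is ∝ λ^n e^(−λΣtᵢ). Here n = 6 and Σtᵢ = 6.1 + 0.9 + 4.3 + 9.3 + 7.2 + 10.2 = 38.
Posterior ∝ λ^2e^(−4λ) · λ^6e^(−38λ) = λ^8e^(−42λ), i.e. Gamma(9, 42).
Mode = (a−1)/b = 8/42 ≈ 0.1905.

λ̂_MAP = 0.1905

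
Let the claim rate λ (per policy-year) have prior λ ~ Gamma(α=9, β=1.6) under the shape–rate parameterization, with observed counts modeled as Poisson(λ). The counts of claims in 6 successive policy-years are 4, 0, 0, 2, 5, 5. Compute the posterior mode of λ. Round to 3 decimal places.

λ̂_MAP = 3.158

Σxᵢ = 4+0+0+2+5+5 = 16, with n = 6.
Posterior ∝ λ^8e^(−1.6λ) · λ^16e^(−6λ) = λ^24e^(−7.6λ), i.e. Gamma(shape=25, rate=7.6).
The mode of a Gamma(a, b) with a ≥ 1 (shape–rate) is (a−1)/b = 24/7.6 ≈ 3.158.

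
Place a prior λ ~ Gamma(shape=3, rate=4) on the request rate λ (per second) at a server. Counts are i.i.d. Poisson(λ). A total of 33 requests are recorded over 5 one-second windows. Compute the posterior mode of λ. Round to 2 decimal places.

Σxᵢ = 33, n = 5.
Posterior ∝ λ^2e^(−4λ) · λ^33e^(−5λ) = λ^35e^(−9λ), i.e. Gamma(shape=36, rate=9).
The mode of a Gamma(a, b) with a ≥ 1 (shape–rate) is (a−1)/b = 35/9 ≈ 3.89.

λ̂_MAP = 3.89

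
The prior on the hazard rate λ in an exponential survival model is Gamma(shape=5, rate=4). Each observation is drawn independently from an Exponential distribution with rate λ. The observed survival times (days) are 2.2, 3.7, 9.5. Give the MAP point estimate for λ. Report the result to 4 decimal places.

λ̂_MAP = 0.3608

The Exponential(rate=λ) likelihood is ∝ λ^n e^(−λΣtᵢ). Here n = 3 and Σtᵢ = 2.2 + 3.7 + 9.5 = 15.4.
Posterior ∝ λ^4e^(−4λ) · λ^3e^(−15.4λ) = λ^7e^(−19.4λ), i.e. Gamma(8, 19.4).
Mode = (a−1)/b = 7/19.4 ≈ 0.3608.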